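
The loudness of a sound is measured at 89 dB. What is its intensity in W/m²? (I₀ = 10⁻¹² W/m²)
I = I₀·10^(β/10) = 7.94 × 10⁻⁴ W/m²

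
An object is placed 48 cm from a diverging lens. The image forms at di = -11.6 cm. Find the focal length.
1/f = 1/do + 1/di → f = -15.3 cm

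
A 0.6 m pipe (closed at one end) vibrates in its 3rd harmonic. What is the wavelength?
λₙ = 4L/n = 0.8 m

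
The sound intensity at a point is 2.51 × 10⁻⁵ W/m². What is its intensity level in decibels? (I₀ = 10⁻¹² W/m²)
β = 10·log₁₀(I/I₀) = 74 dB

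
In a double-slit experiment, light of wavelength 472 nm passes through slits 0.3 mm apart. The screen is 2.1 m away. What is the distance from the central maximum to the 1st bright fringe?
y = mλL/d = 3.304 mm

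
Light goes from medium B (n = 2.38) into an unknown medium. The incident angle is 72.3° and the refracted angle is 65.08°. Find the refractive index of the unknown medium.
n₂ = n₁·sin θ₁ / sin θ₂ = 2.5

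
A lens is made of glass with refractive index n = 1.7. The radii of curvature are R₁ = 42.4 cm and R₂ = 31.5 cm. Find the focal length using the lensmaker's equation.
1/f = (n − 1)(1/R₁ − 1/R₂) → f = -175 cm (diverging lens)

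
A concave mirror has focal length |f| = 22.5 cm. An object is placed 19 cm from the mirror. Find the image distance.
f = +22.5 cm (concave); 1/di = 1/f − 1/do → di = -122.1 cm (virtual image, behind mirror)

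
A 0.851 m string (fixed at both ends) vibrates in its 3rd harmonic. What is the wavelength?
λₙ = 2L/n = 0.5673 m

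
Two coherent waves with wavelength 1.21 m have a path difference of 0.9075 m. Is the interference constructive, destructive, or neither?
neither (partial) — path difference = 0.75λ, neither a whole number of wavelengths nor an odd multiple of λ/2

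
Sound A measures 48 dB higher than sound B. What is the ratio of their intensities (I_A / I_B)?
I_A/I_B = 10^(Δβ/10) = 63100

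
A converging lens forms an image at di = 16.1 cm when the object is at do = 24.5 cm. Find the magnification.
M = −di/do = -0.6571 (inverted image)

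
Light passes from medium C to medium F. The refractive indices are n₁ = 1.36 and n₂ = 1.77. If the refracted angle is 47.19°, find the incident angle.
sin θ₁ = (n₂/n₁)·sin θ₂ → θ₁ = 72.7°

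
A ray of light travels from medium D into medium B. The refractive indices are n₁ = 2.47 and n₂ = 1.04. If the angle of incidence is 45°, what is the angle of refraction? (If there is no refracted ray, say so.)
sin θ₂ = (n₁/n₂)·sin θ₁ = 1.679 > 1, so there is no refracted ray — the light undergoes total internal reflection.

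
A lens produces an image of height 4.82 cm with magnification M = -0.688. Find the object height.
ho = |hi|/|M| = 7.006 cm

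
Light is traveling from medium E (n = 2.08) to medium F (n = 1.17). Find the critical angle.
θc = arcsin(n₂/n₁) = 34.23°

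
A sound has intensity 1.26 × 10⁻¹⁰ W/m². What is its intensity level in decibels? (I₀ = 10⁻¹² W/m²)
β = 10·log₁₀(I/I₀) = 21 dB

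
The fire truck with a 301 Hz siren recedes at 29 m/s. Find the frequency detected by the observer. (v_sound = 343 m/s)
f_obs = f·v/(v + v_s) = 277.5 Hz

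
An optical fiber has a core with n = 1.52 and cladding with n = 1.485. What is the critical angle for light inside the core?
θc = arcsin(n_cladding/n_core) = 77.68°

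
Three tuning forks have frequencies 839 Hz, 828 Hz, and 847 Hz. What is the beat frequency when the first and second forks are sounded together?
11 Hz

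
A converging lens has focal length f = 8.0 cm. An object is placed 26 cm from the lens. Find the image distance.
1/di = 1/f − 1/do → di = 11.56 cm (real image)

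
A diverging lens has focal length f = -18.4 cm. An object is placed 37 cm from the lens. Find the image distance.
1/di = 1/f − 1/do → di = -12.29 cm (virtual image)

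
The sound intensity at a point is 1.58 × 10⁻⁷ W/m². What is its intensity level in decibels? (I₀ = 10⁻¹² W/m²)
β = 10·log₁₀(I/I₀) = 51.99 dB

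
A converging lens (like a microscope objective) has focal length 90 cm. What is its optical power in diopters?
P = 1/f = 1.111 D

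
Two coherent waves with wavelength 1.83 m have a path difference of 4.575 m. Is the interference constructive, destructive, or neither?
destructive — path difference = 2.5λ, an odd multiple of λ/2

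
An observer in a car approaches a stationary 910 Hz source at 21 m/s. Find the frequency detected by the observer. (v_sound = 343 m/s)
f_obs = f·(v + v_o)/v = 965.7 Hz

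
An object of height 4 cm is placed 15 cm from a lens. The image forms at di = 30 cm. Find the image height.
hi = (-di/do) × ho = -8 cm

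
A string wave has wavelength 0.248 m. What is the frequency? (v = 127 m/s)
f = v/λ = 512.1 Hz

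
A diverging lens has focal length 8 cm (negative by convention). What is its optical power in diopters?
P = 1/f = -12.5 D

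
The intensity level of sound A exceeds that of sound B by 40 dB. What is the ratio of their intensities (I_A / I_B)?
I_A/I_B = 10^(Δβ/10) = 10000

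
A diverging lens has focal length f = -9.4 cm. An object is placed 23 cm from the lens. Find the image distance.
1/di = 1/f − 1/do → di = -6.673 cm (virtual image)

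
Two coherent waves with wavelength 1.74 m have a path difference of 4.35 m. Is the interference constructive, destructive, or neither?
destructive — path difference = 2.5λ, an odd multiple of λ/2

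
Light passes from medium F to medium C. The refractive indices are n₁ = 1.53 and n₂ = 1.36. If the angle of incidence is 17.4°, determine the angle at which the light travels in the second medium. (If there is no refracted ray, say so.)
sin θ₂ = (n₁/n₂)·sin θ₁ = 0.3364 → θ₂ = 19.66°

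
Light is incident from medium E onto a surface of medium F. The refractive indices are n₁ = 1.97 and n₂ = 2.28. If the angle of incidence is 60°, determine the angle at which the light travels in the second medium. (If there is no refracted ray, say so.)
sin θ₂ = (n₁/n₂)·sin θ₁ = 0.7483 → θ₂ = 48.44°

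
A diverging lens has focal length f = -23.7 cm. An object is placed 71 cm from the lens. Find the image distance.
1/di = 1/f − 1/do → di = -17.77 cm (virtual image)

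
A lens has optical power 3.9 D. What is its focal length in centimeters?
f = 1/P = 25.64 cm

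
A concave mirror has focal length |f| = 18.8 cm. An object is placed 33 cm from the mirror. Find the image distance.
f = +18.8 cm (concave); 1/di = 1/f − 1/do → di = 43.69 cm (real image, in front of mirror)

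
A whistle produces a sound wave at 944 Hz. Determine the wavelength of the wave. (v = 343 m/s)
λ = v/f = 0.3633 m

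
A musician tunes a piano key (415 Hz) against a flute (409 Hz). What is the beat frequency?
6 Hz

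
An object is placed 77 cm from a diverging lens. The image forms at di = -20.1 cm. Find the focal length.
1/f = 1/do + 1/di → f = -27.2 cm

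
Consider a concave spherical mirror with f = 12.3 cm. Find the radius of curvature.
R = 2|f| = 24.6 cm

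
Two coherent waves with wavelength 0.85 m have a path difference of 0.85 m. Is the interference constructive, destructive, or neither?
constructive — path difference = 1λ, a whole number of wavelengths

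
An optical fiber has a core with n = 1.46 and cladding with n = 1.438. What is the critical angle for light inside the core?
θc = arcsin(n_cladding/n_core) = 80.04°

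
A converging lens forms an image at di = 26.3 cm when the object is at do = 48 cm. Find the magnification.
M = −di/do = -0.5479 (inverted image)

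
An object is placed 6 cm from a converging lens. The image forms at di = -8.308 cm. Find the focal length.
1/f = 1/do + 1/di → f = 21.6 cm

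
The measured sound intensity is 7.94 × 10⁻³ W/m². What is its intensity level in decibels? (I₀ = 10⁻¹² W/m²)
β = 10·log₁₀(I/I₀) = 99 dB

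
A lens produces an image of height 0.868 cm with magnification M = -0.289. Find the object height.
ho = |hi|/|M| = 3.003 cm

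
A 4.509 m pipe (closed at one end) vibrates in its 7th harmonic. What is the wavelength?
λₙ = 4L/n = 2.577 m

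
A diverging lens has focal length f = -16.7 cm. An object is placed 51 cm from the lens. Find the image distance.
1/di = 1/f − 1/do → di = -12.58 cm (virtual image)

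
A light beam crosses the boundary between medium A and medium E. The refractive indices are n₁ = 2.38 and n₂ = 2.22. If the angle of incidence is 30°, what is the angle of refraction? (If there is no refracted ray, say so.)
sin θ₂ = (n₁/n₂)·sin θ₁ = 0.536 → θ₂ = 32.41°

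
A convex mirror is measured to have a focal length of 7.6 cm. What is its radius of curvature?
R = 2|f| = 15.2 cm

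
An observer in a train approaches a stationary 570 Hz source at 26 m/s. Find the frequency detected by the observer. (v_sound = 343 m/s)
f_obs = f·(v + v_o)/v = 613.2 Hz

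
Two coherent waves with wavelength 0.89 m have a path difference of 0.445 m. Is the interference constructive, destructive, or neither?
destructive — path difference = 0.5λ, an odd multiple of λ/2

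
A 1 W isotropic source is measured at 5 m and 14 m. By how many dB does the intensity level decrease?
Δβ = 20·log₁₀(r₂/r₁) = 8.943 dB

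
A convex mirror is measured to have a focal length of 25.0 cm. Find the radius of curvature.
R = 2|f| = 50 cm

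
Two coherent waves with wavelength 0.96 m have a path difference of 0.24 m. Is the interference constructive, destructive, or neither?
neither (partial) — path difference = 0.25λ, neither a whole number of wavelengths nor an odd multiple of λ/2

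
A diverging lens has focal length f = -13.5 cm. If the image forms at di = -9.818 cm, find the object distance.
1/do = 1/f − 1/di → do = 36 cm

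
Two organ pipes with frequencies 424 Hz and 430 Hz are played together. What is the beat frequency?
6 Hz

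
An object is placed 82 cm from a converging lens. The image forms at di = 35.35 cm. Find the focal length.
1/f = 1/do + 1/di → f = 24.7 cm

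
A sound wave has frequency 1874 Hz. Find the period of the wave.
T = 1/f = 5.336 × 10⁻⁴ s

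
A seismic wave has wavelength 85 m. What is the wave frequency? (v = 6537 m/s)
f = v/λ = 76.91 Hz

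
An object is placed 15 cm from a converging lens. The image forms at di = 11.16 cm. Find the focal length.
1/f = 1/do + 1/di → f = 6.399 cm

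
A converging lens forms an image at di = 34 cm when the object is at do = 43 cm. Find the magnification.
M = −di/do = -0.7907 (inverted image)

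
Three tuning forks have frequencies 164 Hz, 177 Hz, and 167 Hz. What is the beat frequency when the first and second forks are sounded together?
13 Hz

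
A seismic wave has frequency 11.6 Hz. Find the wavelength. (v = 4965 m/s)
λ = v/f = 428 m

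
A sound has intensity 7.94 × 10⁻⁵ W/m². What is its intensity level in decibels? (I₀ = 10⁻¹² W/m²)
β = 10·log₁₀(I/I₀) = 79 dB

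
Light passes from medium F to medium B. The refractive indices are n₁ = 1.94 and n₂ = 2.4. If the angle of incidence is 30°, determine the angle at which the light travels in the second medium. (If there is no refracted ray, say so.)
sin θ₂ = (n₁/n₂)·sin θ₁ = 0.4042 → θ₂ = 23.84°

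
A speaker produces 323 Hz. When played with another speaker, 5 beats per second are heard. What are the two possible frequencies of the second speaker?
f₂ = 323 ± 5 Hz → 328 Hz or 318 Hz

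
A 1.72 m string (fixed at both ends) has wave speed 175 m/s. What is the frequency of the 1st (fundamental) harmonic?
fₙ = nv/(2L) = 50.87 Hz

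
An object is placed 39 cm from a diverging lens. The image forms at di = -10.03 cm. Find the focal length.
1/f = 1/do + 1/di → f = -13.5 cm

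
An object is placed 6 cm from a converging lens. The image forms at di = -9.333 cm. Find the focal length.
1/f = 1/do + 1/di → f = 16.8 cm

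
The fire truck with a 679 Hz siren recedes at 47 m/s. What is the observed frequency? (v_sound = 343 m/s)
f_obs = f·v/(v + v_s) = 597.2 Hz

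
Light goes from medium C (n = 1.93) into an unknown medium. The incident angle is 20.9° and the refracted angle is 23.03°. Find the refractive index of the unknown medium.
n₂ = n₁·sin θ₁ / sin θ₂ = 1.76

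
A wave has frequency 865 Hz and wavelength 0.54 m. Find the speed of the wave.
v = fλ = 467.1 m/s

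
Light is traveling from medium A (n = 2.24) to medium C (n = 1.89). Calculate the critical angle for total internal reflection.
θc = arcsin(n₂/n₁) = 57.54°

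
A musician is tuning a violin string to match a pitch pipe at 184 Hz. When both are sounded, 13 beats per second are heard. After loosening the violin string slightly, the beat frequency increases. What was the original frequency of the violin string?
171 Hz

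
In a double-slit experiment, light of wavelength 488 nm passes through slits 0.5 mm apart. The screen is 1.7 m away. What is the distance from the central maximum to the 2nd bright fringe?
y = mλL/d = 3.318 mm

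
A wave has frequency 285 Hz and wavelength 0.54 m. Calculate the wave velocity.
v = fλ = 153.9 m/s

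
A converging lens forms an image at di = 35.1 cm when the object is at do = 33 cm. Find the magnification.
M = −di/do = -1.064 (inverted image)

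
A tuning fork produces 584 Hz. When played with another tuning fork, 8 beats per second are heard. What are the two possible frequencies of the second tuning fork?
f₂ = 584 ± 8 Hz → 592 Hz or 576 Hz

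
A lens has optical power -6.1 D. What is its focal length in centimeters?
f = 1/P = -16.39 cm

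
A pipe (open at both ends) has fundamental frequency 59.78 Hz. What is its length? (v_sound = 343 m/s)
L = v/(2f₁) = 2.869 m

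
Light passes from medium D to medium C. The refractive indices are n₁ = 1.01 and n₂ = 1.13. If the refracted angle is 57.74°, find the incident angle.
sin θ₁ = (n₂/n₁)·sin θ₂ → θ₁ = 71.1°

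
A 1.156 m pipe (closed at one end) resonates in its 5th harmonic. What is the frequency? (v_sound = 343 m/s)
fₙ = nv/(4L) = 370.9 Hz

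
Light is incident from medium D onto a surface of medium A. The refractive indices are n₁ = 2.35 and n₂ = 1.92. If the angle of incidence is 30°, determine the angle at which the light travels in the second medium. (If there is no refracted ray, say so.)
sin θ₂ = (n₁/n₂)·sin θ₁ = 0.612 → θ₂ = 37.73°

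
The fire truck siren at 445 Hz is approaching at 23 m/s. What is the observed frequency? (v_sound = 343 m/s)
f_obs = f·v/(v − v_s) = 477 Hz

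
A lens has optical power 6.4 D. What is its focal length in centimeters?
f = 1/P = 15.62 cm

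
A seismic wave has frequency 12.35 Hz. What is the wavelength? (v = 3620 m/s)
λ = v/f = 293.1 m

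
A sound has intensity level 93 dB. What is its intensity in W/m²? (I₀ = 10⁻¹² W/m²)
I = I₀·10^(β/10) = 2.00 × 10⁻³ W/m²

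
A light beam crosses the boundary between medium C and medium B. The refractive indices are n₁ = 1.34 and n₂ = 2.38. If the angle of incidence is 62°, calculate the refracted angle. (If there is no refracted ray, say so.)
sin θ₂ = (n₁/n₂)·sin θ₁ = 0.4971 → θ₂ = 29.81°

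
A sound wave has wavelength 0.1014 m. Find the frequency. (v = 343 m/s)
f = v/λ = 3383 Hz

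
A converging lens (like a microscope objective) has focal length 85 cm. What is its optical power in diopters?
P = 1/f = 1.176 D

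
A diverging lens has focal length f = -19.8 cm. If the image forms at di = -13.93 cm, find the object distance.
1/do = 1/f − 1/di → do = 46.99 cm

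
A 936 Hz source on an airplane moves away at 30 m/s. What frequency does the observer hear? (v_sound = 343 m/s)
f_obs = f·v/(v + v_s) = 860.7 Hz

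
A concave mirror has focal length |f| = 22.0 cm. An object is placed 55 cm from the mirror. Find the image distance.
f = +22.0 cm (concave); 1/di = 1/f − 1/do → di = 36.67 cm (real image, in front of mirror)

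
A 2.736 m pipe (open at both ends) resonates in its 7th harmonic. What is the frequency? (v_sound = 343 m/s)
fₙ = nv/(2L) = 438.8 Hz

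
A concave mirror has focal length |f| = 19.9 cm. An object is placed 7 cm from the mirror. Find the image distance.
f = +19.9 cm (concave); 1/di = 1/f − 1/do → di = -10.8 cm (virtual image, behind mirror)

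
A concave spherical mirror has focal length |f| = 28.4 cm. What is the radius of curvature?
R = 2|f| = 56.8 cm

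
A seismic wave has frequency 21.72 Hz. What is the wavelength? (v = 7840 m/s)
λ = v/f = 361 m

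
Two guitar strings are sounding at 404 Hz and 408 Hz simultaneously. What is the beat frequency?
4 Hz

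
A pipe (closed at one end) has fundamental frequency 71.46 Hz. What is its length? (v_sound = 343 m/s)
L = v/(4f₁) = 1.2 m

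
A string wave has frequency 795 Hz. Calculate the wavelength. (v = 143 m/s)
λ = v/f = 0.1799 m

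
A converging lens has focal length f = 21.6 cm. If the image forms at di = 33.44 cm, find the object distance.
1/do = 1/f − 1/di → do = 61.01 cm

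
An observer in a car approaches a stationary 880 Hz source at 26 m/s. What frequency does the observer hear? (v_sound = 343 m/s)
f_obs = f·(v + v_o)/v = 946.7 Hz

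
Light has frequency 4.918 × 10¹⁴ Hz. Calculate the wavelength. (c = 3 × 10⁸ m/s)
λ = c/f = 610 nm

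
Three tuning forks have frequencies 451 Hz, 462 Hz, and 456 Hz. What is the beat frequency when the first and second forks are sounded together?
11 Hz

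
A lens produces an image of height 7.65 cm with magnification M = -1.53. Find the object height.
ho = |hi|/|M| = 5 cm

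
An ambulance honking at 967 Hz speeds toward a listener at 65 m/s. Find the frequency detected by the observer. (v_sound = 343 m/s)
f_obs = f·v/(v − v_s) = 1193 Hz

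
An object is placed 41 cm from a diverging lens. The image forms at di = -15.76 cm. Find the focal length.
1/f = 1/do + 1/di → f = -25.6 cm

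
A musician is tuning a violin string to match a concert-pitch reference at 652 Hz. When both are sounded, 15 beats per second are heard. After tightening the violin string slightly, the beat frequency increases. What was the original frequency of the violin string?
667 Hz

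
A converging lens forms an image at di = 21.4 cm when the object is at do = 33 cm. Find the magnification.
M = −di/do = -0.6485 (inverted image)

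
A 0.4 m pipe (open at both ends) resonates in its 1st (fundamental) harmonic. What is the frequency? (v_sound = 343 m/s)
fₙ = nv/(2L) = 428.8 Hz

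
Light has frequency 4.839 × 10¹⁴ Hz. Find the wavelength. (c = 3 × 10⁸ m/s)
λ = c/f = 620 nm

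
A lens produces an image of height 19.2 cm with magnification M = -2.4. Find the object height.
ho = |hi|/|M| = 8 cm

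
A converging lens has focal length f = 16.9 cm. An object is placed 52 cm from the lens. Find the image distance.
1/di = 1/f − 1/do → di = 25.04 cm (real image)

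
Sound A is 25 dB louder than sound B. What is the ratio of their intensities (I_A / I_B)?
I_A/I_B = 10^(Δβ/10) = 316.2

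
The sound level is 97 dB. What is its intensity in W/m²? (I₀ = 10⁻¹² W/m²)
I = I₀·10^(β/10) = 5.01 × 10⁻³ W/m²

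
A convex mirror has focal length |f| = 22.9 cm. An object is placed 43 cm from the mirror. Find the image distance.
f = −22.9 cm (convex); 1/di = 1/f − 1/do → di = -14.94 cm (virtual image, behind mirror)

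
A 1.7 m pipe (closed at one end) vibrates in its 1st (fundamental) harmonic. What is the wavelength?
λₙ = 4L/n = 6.8 m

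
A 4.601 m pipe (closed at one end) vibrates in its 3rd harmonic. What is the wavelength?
λₙ = 4L/n = 6.135 m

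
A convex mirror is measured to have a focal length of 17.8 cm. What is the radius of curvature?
R = 2|f| = 35.6 cm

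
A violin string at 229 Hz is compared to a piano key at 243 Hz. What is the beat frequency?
14 Hz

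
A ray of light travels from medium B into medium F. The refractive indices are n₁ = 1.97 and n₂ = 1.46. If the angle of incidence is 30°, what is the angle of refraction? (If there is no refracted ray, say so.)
sin θ₂ = (n₁/n₂)·sin θ₁ = 0.6747 → θ₂ = 42.43°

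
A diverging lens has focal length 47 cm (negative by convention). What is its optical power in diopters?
P = 1/f = -2.128 D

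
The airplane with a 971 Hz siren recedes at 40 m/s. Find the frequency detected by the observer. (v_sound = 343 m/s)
f_obs = f·v/(v + v_s) = 869.6 Hz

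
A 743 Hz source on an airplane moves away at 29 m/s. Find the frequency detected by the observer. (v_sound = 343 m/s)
f_obs = f·v/(v + v_s) = 685.1 Hz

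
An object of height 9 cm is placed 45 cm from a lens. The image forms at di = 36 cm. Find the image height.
hi = (-di/do) × ho = -7.2 cm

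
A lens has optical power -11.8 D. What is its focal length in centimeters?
f = 1/P = -8.475 cm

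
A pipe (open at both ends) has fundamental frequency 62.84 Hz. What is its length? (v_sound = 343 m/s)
L = v/(2f₁) = 2.729 m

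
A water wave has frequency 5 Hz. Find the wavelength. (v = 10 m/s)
λ = v/f = 2 m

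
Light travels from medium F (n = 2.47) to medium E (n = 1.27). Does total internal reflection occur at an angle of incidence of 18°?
θc = arcsin(n₂/n₁) = 30.94°; 18° < θc, so no — the ray refracts.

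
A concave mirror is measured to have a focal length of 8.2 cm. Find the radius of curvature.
R = 2|f| = 16.4 cm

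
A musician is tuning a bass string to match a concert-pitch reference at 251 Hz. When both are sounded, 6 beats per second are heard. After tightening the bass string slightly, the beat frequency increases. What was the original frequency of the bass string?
257 Hz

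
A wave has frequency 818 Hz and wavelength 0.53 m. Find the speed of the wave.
v = fλ = 433.5 m/s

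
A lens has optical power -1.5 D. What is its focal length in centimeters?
f = 1/P = -66.67 cm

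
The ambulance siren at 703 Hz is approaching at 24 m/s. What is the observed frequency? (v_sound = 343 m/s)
f_obs = f·v/(v − v_s) = 755.9 Hz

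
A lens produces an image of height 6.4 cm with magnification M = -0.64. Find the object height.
ho = |hi|/|M| = 10 cm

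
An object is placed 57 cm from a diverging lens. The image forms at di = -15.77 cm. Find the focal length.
1/f = 1/do + 1/di → f = -21.8 cm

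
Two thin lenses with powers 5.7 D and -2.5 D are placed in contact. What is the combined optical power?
P_total = P₁ + P₂ = 3.2 D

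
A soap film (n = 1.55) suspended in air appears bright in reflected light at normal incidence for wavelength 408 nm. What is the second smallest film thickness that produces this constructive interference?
2nt = (m − ½)λ with m = 2 → t = (m − ½)λ/(2n) = 197.4 nm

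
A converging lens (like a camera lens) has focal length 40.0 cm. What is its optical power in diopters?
P = 1/f = 2.5 D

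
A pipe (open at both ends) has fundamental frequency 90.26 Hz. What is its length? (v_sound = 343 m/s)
L = v/(2f₁) = 1.9 m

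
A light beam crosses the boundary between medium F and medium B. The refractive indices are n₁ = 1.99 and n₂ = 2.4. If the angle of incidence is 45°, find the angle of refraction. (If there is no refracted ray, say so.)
sin θ₂ = (n₁/n₂)·sin θ₁ = 0.5863 → θ₂ = 35.9°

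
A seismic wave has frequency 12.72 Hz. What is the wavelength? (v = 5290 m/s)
λ = v/f = 415.9 m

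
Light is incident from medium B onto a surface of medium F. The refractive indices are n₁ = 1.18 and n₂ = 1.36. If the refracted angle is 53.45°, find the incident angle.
sin θ₁ = (n₂/n₁)·sin θ₂ → θ₁ = 67.8°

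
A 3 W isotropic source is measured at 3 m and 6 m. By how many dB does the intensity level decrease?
Δβ = 20·log₁₀(r₂/r₁) = 6.021 dB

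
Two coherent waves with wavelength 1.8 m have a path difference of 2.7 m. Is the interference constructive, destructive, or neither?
destructive — path difference = 1.5λ, an odd multiple of λ/2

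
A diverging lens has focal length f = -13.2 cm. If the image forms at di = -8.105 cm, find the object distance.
1/do = 1/f − 1/di → do = 21 cm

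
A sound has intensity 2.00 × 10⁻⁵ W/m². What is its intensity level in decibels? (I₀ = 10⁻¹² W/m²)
β = 10·log₁₀(I/I₀) = 73.01 dB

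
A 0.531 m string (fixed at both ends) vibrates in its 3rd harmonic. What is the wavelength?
λₙ = 2L/n = 0.354 m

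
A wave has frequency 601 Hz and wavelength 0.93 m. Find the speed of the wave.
v = fλ = 558.9 m/s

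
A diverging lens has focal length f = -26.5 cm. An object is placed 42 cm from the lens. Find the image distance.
1/di = 1/f − 1/do → di = -16.25 cm (virtual image)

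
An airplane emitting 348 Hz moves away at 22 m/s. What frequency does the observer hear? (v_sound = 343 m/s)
f_obs = f·v/(v + v_s) = 327 Hz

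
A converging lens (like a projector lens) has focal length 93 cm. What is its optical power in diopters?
P = 1/f = 1.075 D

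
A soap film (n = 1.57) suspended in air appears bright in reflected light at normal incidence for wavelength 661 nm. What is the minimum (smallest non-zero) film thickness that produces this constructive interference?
2nt = (m − ½)λ with m = 1 → t = (m − ½)λ/(2n) = 105.3 nm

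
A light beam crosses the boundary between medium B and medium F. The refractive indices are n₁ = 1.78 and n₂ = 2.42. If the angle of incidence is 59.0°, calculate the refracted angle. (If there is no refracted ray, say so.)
sin θ₂ = (n₁/n₂)·sin θ₁ = 0.6305 → θ₂ = 39.09°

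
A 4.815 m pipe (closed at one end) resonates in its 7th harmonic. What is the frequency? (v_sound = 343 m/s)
fₙ = nv/(4L) = 124.7 Hz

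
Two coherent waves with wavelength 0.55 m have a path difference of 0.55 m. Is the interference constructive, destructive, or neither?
constructive — path difference = 1λ, a whole number of wavelengths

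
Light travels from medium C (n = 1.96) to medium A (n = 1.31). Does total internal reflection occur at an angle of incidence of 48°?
θc = arcsin(n₂/n₁) = 41.94°; 48° > θc, so yes — total internal reflection.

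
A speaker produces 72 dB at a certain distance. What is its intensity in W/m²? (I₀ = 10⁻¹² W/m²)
I = I₀·10^(β/10) = 1.58 × 10⁻⁵ W/m²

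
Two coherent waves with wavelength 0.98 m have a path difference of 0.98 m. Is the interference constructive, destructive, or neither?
constructive — path difference = 1λ, a whole number of wavelengths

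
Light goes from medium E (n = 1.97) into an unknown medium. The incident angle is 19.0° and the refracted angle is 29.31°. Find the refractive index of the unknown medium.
n₂ = n₁·sin θ₁ / sin θ₂ = 1.31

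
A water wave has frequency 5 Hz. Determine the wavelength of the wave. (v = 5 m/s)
λ = v/f = 1 m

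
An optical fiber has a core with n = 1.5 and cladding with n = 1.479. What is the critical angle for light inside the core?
θc = arcsin(n_cladding/n_core) = 80.4°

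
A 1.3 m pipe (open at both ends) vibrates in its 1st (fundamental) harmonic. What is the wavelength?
λₙ = 2L/n = 2.6 m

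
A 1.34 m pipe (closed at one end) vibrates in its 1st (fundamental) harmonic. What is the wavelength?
λₙ = 4L/n = 5.36 m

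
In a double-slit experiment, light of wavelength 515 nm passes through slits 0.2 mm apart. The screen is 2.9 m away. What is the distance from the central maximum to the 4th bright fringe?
y = mλL/d = 29.87 mm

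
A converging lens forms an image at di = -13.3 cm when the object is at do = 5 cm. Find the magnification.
M = −di/do = 2.66 (upright image)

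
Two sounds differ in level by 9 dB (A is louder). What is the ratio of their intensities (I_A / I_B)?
I_A/I_B = 10^(Δβ/10) = 7.943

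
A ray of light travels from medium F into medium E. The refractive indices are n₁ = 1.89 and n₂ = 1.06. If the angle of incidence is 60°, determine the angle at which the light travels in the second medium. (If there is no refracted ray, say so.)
sin θ₂ = (n₁/n₂)·sin θ₁ = 1.544 > 1, so there is no refracted ray — the light undergoes total internal reflection.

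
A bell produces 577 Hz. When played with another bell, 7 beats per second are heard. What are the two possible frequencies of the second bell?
f₂ = 577 ± 7 Hz → 584 Hz or 570 Hz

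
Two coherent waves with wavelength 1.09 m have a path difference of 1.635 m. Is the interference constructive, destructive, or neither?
destructive — path difference = 1.5λ, an odd multiple of λ/2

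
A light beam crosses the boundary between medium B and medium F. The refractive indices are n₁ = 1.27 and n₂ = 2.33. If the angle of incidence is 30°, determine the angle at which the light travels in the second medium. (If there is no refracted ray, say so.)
sin θ₂ = (n₁/n₂)·sin θ₁ = 0.2725 → θ₂ = 15.82°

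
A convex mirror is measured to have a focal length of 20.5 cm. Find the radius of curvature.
R = 2|f| = 41 cm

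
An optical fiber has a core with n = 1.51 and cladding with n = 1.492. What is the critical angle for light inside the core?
θc = arcsin(n_cladding/n_core) = 81.14°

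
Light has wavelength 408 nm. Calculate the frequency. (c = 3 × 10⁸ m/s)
f = c/λ = 7.353 × 10¹⁴ Hz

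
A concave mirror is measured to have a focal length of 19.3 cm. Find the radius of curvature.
R = 2|f| = 38.6 cm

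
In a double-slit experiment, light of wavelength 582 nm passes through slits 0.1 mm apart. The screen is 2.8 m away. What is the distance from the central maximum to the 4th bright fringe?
y = mλL/d = 65.18 mm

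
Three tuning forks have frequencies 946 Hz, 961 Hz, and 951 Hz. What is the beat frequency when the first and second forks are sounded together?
15 Hz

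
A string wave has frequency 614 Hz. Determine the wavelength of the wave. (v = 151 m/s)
λ = v/f = 0.2459 m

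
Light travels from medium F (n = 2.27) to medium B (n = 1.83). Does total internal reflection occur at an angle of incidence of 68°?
θc = arcsin(n₂/n₁) = 53.72°; 68° > θc, so yes — total internal reflection.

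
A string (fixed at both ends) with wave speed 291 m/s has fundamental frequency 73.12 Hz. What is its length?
L = v/(2f₁) = 1.99 m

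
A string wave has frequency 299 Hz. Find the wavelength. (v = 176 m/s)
λ = v/f = 0.5886 m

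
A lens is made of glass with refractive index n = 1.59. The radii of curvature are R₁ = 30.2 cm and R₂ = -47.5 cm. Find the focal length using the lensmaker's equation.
1/f = (n − 1)(1/R₁ − 1/R₂) → f = 31.29 cm (converging lens)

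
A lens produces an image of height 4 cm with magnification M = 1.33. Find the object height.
ho = |hi|/|M| = 3.008 cm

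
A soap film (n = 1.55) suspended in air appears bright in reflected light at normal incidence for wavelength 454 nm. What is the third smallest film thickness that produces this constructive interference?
2nt = (m − ½)λ with m = 3 → t = (m − ½)λ/(2n) = 366.1 nm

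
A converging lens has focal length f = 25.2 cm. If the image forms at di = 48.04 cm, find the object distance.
1/do = 1/f − 1/di → do = 53 cm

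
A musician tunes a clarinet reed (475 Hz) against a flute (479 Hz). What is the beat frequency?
4 Hz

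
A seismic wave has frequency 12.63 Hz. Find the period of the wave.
T = 1/f = 0.07918 s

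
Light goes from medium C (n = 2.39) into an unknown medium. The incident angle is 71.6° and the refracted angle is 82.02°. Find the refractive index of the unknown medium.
n₂ = n₁·sin θ₁ / sin θ₂ = 2.29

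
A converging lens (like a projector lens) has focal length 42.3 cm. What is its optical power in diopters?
P = 1/f = 2.364 D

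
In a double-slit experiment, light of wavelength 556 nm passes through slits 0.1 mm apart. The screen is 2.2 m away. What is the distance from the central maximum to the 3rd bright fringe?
y = mλL/d = 36.7 mm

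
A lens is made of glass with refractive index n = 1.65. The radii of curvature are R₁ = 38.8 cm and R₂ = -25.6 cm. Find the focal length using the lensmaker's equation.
1/f = (n − 1)(1/R₁ − 1/R₂) → f = 23.73 cm (converging lens)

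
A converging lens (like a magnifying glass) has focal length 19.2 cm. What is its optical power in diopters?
P = 1/f = 5.208 D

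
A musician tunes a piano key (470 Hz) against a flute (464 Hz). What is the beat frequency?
6 Hz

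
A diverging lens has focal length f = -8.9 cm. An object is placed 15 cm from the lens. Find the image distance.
1/di = 1/f − 1/do → di = -5.586 cm (virtual image)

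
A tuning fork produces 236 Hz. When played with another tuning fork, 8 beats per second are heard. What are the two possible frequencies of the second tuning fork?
f₂ = 236 ± 8 Hz → 244 Hz or 228 Hz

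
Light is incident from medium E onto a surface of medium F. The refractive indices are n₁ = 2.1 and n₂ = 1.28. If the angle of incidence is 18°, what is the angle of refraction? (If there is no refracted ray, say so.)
sin θ₂ = (n₁/n₂)·sin θ₁ = 0.507 → θ₂ = 30.46°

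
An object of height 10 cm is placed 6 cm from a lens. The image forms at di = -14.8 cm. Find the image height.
hi = (-di/do) × ho = 24.67 cm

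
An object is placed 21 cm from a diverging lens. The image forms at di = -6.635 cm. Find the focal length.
1/f = 1/do + 1/di → f = -9.7 cm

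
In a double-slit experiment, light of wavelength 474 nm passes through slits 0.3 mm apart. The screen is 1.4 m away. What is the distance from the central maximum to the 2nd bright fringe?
y = mλL/d = 4.424 mm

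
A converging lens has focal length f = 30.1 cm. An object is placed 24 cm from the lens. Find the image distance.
1/di = 1/f − 1/do → di = -118.4 cm (virtual image)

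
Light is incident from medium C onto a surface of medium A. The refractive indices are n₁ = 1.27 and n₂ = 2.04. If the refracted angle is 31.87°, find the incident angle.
sin θ₁ = (n₂/n₁)·sin θ₂ → θ₁ = 58.01°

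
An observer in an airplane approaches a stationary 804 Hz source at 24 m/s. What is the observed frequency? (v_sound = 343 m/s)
f_obs = f·(v + v_o)/v = 860.3 Hz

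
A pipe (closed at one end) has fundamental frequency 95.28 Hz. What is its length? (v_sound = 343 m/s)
L = v/(4f₁) = 0.9 m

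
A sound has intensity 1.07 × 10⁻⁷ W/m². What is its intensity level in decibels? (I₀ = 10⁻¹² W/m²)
β = 10·log₁₀(I/I₀) = 50.29 dB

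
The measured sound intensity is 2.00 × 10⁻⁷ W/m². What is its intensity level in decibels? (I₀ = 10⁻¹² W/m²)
β = 10·log₁₀(I/I₀) = 53.01 dB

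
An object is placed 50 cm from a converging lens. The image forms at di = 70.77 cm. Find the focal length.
1/f = 1/do + 1/di → f = 29.3 cm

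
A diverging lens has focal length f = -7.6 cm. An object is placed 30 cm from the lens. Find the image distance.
1/di = 1/f − 1/do → di = -6.064 cm (virtual image)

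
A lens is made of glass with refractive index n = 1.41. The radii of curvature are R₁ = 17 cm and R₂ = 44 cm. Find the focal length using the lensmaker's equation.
1/f = (n − 1)(1/R₁ − 1/R₂) → f = 67.57 cm (converging lens)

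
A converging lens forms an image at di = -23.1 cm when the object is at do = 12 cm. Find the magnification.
M = −di/do = 1.925 (upright image)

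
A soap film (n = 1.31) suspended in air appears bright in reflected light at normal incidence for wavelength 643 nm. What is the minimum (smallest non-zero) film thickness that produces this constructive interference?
2nt = (m − ½)λ with m = 1 → t = (m − ½)λ/(2n) = 122.7 nm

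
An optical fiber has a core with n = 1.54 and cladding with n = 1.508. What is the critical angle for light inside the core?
θc = arcsin(n_cladding/n_core) = 78.3°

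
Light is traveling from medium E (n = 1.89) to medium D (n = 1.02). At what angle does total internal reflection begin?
θc = arcsin(n₂/n₁) = 32.66°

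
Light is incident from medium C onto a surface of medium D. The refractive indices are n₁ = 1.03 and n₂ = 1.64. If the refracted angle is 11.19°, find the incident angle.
sin θ₁ = (n₂/n₁)·sin θ₂ → θ₁ = 18°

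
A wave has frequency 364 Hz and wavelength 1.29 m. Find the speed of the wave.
v = fλ = 469.6 m/s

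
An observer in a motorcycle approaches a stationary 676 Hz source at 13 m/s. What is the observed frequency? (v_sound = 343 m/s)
f_obs = f·(v + v_o)/v = 701.6 Hz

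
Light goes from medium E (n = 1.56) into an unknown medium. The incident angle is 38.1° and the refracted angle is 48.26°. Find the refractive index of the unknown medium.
n₂ = n₁·sin θ₁ / sin θ₂ = 1.29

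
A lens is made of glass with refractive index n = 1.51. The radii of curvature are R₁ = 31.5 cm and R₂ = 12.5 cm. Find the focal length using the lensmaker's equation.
1/f = (n − 1)(1/R₁ − 1/R₂) → f = -40.63 cm (diverging lens)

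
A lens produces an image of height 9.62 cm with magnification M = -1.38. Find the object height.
ho = |hi|/|M| = 6.971 cm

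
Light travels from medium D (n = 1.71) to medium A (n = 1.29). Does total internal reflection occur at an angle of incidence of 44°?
θc = arcsin(n₂/n₁) = 48.97°; 44° < θc, so no — the ray refracts.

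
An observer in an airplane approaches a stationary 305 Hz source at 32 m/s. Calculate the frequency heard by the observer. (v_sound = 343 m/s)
f_obs = f·(v + v_o)/v = 333.5 Hz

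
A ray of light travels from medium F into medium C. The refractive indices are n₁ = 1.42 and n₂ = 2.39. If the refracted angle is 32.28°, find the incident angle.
sin θ₁ = (n₂/n₁)·sin θ₂ → θ₁ = 64.01°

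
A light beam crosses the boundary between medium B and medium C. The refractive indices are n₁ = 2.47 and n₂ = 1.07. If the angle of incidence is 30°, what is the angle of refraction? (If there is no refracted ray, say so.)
sin θ₂ = (n₁/n₂)·sin θ₁ = 1.154 > 1, so there is no refracted ray — the light undergoes total internal reflection.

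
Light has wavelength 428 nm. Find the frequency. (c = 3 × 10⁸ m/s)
f = c/λ = 7.009 × 10¹⁴ Hz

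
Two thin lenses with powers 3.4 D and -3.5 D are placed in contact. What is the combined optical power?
P_total = P₁ + P₂ = -0.1 D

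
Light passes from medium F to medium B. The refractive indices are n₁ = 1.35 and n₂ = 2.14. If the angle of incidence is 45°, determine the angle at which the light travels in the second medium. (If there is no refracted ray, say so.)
sin θ₂ = (n₁/n₂)·sin θ₁ = 0.4461 → θ₂ = 26.49°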